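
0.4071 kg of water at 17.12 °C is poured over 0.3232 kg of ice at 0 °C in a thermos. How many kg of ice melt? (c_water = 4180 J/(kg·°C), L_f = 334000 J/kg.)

m_melted ≈ 0.0872 kg

Cooling the water to 0 °C releases 0.4071×4180×17.12 = 29133 J.
Fully melting the ice requires m_ice L_f = 0.3232×334000 = 107949 J.
29133 J < 107949 J, so only part of the ice melts and the system sits at 0 °C.
m_melted×334000 = 29133  ⇒  m_melted ≈ 0.08722 kg.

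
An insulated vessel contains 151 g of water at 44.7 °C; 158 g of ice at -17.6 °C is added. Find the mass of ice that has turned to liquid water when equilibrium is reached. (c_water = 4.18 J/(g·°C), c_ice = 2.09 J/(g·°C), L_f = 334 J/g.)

Cooling the water to 0 °C releases 151·4.18·44.7 = 28214 J.
Warming the ice to 0 °C takes 158·2.09·17.6 = 5811.9 J, leaving 22402 J for melting.
Fully melting the ice requires m_ice L_f = 158·334 = 52772 J.
That's not enough to melt it all — equilibrium is at 0 °C with ice remaining.
m_melt = 22402 / L_f = 67.07 g.

m_melted ≈ 67.1 g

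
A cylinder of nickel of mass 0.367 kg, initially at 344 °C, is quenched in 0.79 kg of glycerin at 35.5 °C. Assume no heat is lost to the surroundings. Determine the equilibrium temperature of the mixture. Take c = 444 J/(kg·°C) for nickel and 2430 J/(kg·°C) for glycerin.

T_f ≈ 59.6 °C

Taking heat into each body as positive, Σ m c ΔT = 0:
0.367·444·(T − 344) + 0.79·2430·(T − 35.5) = 0
162.95(T − 344) + 1919.7(T − 35.5) = 0
2082.6 T = 124203
T ≈ 59.64 °C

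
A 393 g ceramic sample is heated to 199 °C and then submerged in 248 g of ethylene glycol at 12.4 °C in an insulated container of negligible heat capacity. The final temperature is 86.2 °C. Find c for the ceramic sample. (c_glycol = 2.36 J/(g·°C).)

c ≈ 0.974 J/(g·°C)

Heat gained plus heat lost sum to zero:
393·c·(86.2 − 199) + 248·2.36·(86.2 − 12.4) = 0
-44330 c = -43194
c = -43194/-44330 ≈ 0.9744 J/(g·°C)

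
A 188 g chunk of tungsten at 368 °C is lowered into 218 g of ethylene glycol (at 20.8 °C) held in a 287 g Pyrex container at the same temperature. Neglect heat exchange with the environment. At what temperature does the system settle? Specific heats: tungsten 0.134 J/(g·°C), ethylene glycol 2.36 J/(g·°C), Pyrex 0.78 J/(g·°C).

T_f ≈ 32.3 °C

Let T be the final temperature. ΣQ_i = 0:
188*0.134*(T − 368) + 218*2.36*(T − 20.8) + 287*0.78*(T − 20.8) = 0
25.19(T − 368) + 514.48(T − 20.8) + 223.86(T − 20.8) = 0
763.53 T = 24628
T ≈ 32.26 °C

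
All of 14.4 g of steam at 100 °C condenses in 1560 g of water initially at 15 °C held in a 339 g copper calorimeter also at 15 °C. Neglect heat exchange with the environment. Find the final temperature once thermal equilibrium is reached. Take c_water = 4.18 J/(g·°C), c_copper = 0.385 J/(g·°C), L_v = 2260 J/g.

T_f ≈ 20.6 °C

Heat gained plus heat lost sum to zero:
steam→water at 100 °C releases m L_v = 14.4·2260 = 32544
  condensate cools 100→T: 14.4·4.18·(T − 100) = 60.19(T − 100)
  water warms: 1560·4.18·(T − 15) = 6520.8(T − 15)
  cup: 130.52(T − 15)
6711.5 T = 32544 + 6019.2 + 99770 = 138333
T ≈ 20.61 °C — below 100 °C, confirming all the steam condensed.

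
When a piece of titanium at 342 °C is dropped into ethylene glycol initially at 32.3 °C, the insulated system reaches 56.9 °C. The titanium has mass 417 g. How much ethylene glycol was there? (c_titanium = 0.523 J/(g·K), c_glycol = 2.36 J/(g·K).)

m ≈ 1070 g

Heat lost by the titanium = heat gained by the glycol:
417×0.523×(342 − 56.9) = m×2.36×(56.9 − 32.3)
58.06 m = 62178  ⇒  m ≈ 1071 g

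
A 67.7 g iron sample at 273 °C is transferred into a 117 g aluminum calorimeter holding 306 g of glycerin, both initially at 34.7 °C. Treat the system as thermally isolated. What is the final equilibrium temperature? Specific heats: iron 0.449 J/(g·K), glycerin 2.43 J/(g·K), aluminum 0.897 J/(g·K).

T_f ≈ 42.9 °C

Taking heat into each body as positive, Σ m c ΔT = 0:
67.7·0.449·(T − 273) + 306·2.43·(T − 34.7) + 117·0.897·(T − 34.7) = 0
30.4(T − 273) + 743.58(T − 34.7) + 104.95(T − 34.7) = 0
878.93 T = 37742
T = 37742/878.93 ≈ 42.94 °C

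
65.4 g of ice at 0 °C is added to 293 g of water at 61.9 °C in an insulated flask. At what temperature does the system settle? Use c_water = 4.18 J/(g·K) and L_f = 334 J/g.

Heat gained plus heat lost sum to zero:
fusion: m_ice L_f = 65.4·334 = 21844; warm the meltwater: 273.37 T; water: 1224.7(T − 61.9)
1498.1 T = 75811 − 21844 = 53968
T ≈ 36.02 °C (positive, so assuming full melt was valid).

T_f ≈ 36.0 °C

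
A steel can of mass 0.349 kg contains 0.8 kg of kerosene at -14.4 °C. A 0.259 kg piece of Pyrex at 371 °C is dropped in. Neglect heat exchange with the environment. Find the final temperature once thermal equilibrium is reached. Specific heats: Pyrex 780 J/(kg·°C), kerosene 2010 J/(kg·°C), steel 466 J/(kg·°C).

Energy conservation, ΣQ = 0:
0.259×780×(T − 371) + 0.8×2010×(T − (-14.4)) + 0.349×466×(T − (-14.4)) = 0
202.02(T − 371) + 1608(T − (-14.4)) + 162.63(T − (-14.4)) = 0
(202.02 + 1608 + 162.63) T = 202.02×371 + 1608×(-14.4) + 162.63×(-14.4)
T ≈ 25.07 °C

T_f ≈ 25.1 °C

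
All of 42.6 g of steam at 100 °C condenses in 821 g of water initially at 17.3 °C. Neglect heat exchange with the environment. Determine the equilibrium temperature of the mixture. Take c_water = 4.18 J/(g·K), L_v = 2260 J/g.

T_f ≈ 48.0 °C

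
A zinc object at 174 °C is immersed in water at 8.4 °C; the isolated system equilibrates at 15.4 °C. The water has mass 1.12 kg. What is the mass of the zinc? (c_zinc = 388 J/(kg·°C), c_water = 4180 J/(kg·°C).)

m ≈ 0.533 kg

|Q_zinc| = |Q_water|:
m·388·(174 − 15.4) = 1.12·4180·(15.4 − 8.4)
61537 m = 32771  ⇒  m ≈ 0.5325 kg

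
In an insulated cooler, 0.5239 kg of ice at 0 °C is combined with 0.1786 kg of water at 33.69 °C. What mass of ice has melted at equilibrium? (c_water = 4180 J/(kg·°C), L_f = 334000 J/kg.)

m_melted ≈ 0.0753 kg

Heat available from the water dropping to 0 °C: 0.1786×4180×33.69 = 25151 J.
To melt every bit of ice: 0.5239×334000 = 174983 J.
That's not enough to melt it all — equilibrium is at 0 °C with ice remaining.
m_melted×334000 = 25151  ⇒  m_melted ≈ 0.0753 kg.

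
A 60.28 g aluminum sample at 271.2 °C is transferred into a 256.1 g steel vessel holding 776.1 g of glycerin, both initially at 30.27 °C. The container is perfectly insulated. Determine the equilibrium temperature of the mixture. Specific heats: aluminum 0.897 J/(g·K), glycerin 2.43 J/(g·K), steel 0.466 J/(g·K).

Energy conservation, ΣQ = 0:
60.28×0.897×(T − 271.2) + 776.1×2.43×(T − 30.27) + 256.1×0.466×(T − 30.27) = 0
2059.3 T = 75363
T = 75363 / 2059.3 = 36.6 °C

T_f ≈ 36.6 °C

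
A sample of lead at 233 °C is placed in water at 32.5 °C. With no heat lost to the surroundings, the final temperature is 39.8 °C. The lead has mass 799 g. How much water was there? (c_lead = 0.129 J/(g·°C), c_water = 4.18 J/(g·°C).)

m ≈ 653 g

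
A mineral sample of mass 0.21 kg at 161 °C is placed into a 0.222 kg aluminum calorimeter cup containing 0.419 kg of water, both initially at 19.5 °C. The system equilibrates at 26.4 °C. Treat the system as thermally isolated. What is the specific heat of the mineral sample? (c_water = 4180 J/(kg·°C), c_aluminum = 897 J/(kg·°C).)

c ≈ 476 J/(kg·°C)

Net heat exchanged in the isolated system is zero:
0.21·c·(26.4 − 161) + 0.419·4180·(26.4 − 19.5) + 0.222·897·(26.4 − 19.5) = 0
-28.27 c = -13459
c = -13459/-28.27 ≈ 476.1 J/(kg·°C)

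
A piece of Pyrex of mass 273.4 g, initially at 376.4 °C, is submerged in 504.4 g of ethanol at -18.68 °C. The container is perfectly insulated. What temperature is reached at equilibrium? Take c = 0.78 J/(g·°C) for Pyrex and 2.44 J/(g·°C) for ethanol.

Set heat shed by the hot body equal to heat absorbed by the cold body:
273.4*0.78*(376.4 − T) = 504.4*2.44*(T − (-18.68))
213.25(376.4 − T) = 1230.7(T − (-18.68))
1444 T = 57278  ⇒  T ≈ 39.67 °C

T_f ≈ 39.7 °C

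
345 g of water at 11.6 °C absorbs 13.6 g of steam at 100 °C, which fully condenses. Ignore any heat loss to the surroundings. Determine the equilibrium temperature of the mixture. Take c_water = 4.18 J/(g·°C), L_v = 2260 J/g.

T_f ≈ 35.5 °C

Net heat exchanged in the isolated system is zero:
latent heat released on condensation: 13.6×2260 = 30736
  condensate cools 100→T: 13.6×4.18×(T − 100) = 56.85(T − 100)
  water warms: 345×4.18×(T − 11.6) = 1442.1(T − 11.6)
1498.9 T = 30736 + 5684.8 + 16728 = 53149
T ≈ 35.46 °C — below 100 °C, confirming all the steam condensed.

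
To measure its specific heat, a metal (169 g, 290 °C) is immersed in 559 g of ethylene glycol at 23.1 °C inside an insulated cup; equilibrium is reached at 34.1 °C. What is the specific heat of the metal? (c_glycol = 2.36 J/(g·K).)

c ≈ 0.336 J/(g·K)

Let T be the final temperature. ΣQ_i = 0:
169×c×(34.1 − 290) + 559×2.36×(34.1 − 23.1) = 0
-43247 c = -14512
c = -14512/-43247 ≈ 0.3356 J/(g·K)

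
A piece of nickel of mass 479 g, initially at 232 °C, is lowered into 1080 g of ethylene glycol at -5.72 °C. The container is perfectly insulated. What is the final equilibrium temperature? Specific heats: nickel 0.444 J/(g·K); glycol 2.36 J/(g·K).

T_f ≈ 12.6 °C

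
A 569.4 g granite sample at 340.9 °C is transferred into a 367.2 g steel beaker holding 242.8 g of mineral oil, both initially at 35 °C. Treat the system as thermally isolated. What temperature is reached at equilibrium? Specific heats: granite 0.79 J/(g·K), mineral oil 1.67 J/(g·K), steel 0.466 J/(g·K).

T_f ≈ 169.1 °C

T_f = Σ m_i c_i T_i / Σ m_i c_i:
T_f = (449.83*340.9 + 405.48*35 + 171.12*35) / (449.83 + 405.48 + 171.12)
    = 173526 / 1026.4 ≈ 169.06 °C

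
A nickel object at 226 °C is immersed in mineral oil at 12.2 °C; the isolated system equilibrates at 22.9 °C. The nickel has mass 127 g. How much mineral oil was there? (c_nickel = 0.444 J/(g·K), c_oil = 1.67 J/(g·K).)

m ≈ 641 g

Conservation of energy gives ΣQ = 0:
127×0.444×(22.9 − 226) + m×1.67×(22.9 − 12.2) = 0
17.87 m = 11452
m = 11452/17.87 ≈ 640.9 g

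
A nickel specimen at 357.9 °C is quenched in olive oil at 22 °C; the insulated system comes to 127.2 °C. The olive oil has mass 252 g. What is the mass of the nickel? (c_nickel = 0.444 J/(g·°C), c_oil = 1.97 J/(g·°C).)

m ≈ 510 g

Heat gained plus heat lost sum to zero:
m×0.444×(127.2 − 357.9) + 252×1.97×(127.2 − 22) = 0
-102.43 m = -52225
m = -52225/-102.43 ≈ 509.9 g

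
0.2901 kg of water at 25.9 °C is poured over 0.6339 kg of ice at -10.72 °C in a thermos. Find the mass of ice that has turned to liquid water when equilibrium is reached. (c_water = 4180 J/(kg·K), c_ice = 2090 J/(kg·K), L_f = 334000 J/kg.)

m_melted ≈ 0.0515 kg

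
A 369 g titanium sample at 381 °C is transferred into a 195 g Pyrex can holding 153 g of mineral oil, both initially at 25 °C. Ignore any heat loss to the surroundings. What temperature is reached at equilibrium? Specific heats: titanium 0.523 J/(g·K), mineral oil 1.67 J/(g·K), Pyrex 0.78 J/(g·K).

Setting the total heat transfer to zero:
369·0.523·(T − 381) + 153·1.67·(T − 25) + 195·0.78·(T − 25) = 0
192.99(T − 381) + 255.51(T − 25) + 152.1(T − 25) = 0
(192.99 + 255.51 + 152.1) T = 192.99·381 + 255.51·25 + 152.1·25
T ≈ 139.39 °C

T_f ≈ 139.4 °C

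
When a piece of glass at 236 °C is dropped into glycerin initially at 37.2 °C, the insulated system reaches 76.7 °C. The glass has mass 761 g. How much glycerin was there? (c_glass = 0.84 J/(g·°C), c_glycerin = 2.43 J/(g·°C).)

m ≈ 1060 g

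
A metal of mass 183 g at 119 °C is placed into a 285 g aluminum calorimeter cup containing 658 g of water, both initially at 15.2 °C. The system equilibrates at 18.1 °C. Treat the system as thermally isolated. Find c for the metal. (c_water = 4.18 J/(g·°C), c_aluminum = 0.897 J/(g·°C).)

c ≈ 0.472 J/(g·°C)

Heat gained plus heat lost sum to zero:
183·c·(18.1 − 119) + 658·4.18·(18.1 − 15.2) + 285·0.897·(18.1 − 15.2) = 0
-18465 c = -8717.6
c = -8717.6/-18465 ≈ 0.4721 J/(g·°C)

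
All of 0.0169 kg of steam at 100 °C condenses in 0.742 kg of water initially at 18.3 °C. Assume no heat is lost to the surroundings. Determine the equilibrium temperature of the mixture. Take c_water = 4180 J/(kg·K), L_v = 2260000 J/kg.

T_f ≈ 32.2 °C

Sum of m c ΔT and latent-heat terms is zero:
steam→water at 100 °C releases m L_v = 0.0169·2260000 = 38194; condensed water 100 °C→T: 70.64(T − 100); water warms: 0.742·4180·(T − 18.3) = 3101.6(T − 18.3)
3172.2 T = 38194 + 7064.2 + 56759 = 102017
T ≈ 32.16 °C, under the boiling point, so the assumption holds.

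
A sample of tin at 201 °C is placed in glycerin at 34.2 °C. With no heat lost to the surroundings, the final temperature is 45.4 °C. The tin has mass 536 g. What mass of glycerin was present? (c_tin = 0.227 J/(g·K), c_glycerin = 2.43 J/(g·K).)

m ≈ 696 g

|Q_tin| = |Q_glycerin|:
536×0.227×(201 − 45.4) = m×2.43×(45.4 − 34.2)
27.22 m = 18932  ⇒  m ≈ 695.6 g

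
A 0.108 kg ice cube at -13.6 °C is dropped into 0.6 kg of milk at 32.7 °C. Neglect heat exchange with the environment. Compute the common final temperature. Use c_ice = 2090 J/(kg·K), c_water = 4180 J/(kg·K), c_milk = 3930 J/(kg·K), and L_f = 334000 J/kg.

Energy balance with sensible and latent terms:
warm ice to 0 °C: 0.108×2090×(0 − (-13.6)) = 3069.8
  melt ice: 0.108×334000 = 36072
  warm the meltwater: 451.44 T
  milk cools: 0.6×3930×(T − 32.7) = 2358(T − 32.7)
2809.4 T = 77107 − 39142 = 37965
T ≈ 13.51 °C (positive, so assuming full melt was valid).

T_f ≈ 13.5 °C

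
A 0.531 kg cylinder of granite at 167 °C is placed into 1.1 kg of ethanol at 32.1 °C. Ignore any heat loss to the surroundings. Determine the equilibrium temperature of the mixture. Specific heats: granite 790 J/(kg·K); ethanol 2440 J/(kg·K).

T_f = Σ m_i c_i T_i / Σ m_i c_i:
T_f = (419.49×167 + 2684×32.1) / (419.49 + 2684)
    = 156211 / 3103.5 ≈ 50.33 °C

T_f ≈ 50.3 °C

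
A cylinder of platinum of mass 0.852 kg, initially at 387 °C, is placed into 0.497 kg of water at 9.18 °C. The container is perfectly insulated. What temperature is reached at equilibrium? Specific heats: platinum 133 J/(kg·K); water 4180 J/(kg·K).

T_f ≈ 28.7 °C

Conservation of energy gives ΣQ = 0:
0.852×133×(T − 387) + 0.497×4180×(T − 9.18) = 0
113.32(T − 387) + 2077.5(T − 9.18) = 0
(113.32 + 2077.5) T = 113.32×387 + 2077.5×9.18
T = 62924 / 2190.8 = 28.7 °C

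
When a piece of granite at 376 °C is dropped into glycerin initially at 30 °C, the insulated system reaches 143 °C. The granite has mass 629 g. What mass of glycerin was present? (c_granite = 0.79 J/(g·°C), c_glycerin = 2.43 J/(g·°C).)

Conservation of energy gives ΣQ = 0:
629×0.79×(143 − 376) + m×2.43×(143 − 30) = 0
274.59 m = 115780
m = 115780/274.59 ≈ 421.6 g

m ≈ 422 g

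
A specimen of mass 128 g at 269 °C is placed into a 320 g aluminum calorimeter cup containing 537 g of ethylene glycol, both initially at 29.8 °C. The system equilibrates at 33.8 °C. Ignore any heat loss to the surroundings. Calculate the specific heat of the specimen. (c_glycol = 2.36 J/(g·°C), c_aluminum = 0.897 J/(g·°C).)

c ≈ 0.207 J/(g·°C)

Energy conservation, ΣQ = 0:
128×c×(33.8 − 269) + 537×2.36×(33.8 − 29.8) + 320×0.897×(33.8 − 29.8) = 0
-30106 c = -6217.4
c = -6217.4/-30106 ≈ 0.2065 J/(g·°C)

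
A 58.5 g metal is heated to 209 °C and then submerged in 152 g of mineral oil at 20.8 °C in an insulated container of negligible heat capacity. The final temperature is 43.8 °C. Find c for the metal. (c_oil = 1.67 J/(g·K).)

c ≈ 0.604 J/(g·K)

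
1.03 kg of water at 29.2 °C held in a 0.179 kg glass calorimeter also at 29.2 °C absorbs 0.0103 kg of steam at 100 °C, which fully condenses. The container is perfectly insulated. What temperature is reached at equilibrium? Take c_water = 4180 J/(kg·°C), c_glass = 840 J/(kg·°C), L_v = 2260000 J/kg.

Conservation of energy gives ΣQ = 0:
steam→water at 100 °C releases m L_v = 0.0103·2260000 = 23278; condensate cools 100→T: 0.0103·4180·(T − 100) = 43.05(T − 100); original water: 4305.4(T − 29.2); cup: 150.36(T − 29.2)
4498.8 T = 23278 + 4305.4 + 130108 = 157692
T ≈ 35.05 °C, under the boiling point, so the assumption holds.

T_f ≈ 35.1 °C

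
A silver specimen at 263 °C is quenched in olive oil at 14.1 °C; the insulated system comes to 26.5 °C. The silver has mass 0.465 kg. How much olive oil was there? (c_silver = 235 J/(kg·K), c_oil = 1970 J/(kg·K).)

Heat lost by the silver = heat gained by the oil:
0.465×235×(263 − 26.5) = m×1970×(26.5 − 14.1)
24428 m = 25844  ⇒  m ≈ 1.058 kg

m ≈ 1.06 kg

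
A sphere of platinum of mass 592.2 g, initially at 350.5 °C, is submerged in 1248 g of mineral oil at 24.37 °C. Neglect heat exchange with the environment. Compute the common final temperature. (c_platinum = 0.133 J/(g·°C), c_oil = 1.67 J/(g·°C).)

Heat gained plus heat lost sum to zero:
592.2×0.133×(T − 350.5) + 1248×1.67×(T − 24.37) = 0
(78.76 + 2084.2) T = 78.76×350.5 + 2084.2×24.37
T = 78397 / 2162.9 = 36.2 °C

T_f ≈ 36.2 °C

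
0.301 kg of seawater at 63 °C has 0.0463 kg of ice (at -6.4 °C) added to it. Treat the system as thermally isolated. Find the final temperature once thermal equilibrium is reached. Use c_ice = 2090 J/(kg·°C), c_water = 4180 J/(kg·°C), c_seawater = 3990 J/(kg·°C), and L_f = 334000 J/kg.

T_f ≈ 42.7 °C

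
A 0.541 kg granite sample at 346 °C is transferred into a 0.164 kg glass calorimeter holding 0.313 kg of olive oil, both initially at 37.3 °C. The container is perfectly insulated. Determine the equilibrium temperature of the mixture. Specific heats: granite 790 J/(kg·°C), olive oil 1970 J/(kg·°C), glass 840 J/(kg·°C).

T_f ≈ 148.9 °C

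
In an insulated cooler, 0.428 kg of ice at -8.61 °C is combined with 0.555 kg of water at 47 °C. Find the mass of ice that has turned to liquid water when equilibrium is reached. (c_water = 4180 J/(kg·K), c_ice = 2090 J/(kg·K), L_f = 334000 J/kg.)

m_melted ≈ 0.303 kg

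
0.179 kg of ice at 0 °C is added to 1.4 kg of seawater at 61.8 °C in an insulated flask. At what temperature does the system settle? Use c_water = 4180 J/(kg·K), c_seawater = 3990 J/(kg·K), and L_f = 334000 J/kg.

T_f ≈ 45.1 °C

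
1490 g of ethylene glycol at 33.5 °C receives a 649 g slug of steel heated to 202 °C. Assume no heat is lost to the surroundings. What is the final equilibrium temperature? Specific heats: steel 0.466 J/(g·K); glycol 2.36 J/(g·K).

With ΣQ=0 the equilibrium temperature is the m·c-weighted mean:
T_f = (302.43·202 + 3516.4·33.5) / (302.43 + 3516.4)
    = 178891 / 3818.8 ≈ 46.84 °C

T_f ≈ 46.8 °C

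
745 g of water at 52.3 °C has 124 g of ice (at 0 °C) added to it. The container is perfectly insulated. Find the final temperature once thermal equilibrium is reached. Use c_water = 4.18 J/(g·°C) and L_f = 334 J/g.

T_f ≈ 33.4 °C

Net heat exchanged in the isolated system is zero:
latent heat to melt: 124·334 = 41416
  warm the meltwater: 518.32 T
  water cools: 745·4.18·(T − 52.3) = 3114.1(T − 52.3)
3632.4 T = 162867 − 41416 = 121451
T ≈ 33.44 °C — above 0 °C, consistent with complete melting.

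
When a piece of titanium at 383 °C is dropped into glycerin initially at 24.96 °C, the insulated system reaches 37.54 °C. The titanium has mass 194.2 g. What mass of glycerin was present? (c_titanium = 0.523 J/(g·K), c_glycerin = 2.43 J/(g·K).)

Net heat exchanged in the isolated system is zero:
194.2×0.523×(37.54 − 383) + m×2.43×(37.54 − 24.96) = 0
30.57 m = 35087
m = 35087/30.57 ≈ 1148 g

m ≈ 1150 g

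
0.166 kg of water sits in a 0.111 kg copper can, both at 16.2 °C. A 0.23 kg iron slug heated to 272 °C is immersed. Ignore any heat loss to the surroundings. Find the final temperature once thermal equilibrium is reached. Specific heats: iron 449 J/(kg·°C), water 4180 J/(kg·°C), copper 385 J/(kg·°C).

Net heat exchanged in the isolated system is zero:
0.23·449·(T − 272) + 0.166·4180·(T − 16.2) + 0.111·385·(T − 16.2) = 0
(103.27 + 693.88 + 42.73) T = 103.27·272 + 693.88·16.2 + 42.73·16.2
T ≈ 47.65 °C

T_f ≈ 47.7 °C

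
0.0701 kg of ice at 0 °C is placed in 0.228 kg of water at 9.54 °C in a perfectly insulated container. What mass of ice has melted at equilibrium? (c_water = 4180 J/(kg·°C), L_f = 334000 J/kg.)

m_melted ≈ 0.0272 kg

Heat available from the water dropping to 0 °C: 0.228×4180×9.54 = 9092 J.
Fully melting the ice requires m_ice L_f = 0.0701×334000 = 23413 J.
That's not enough to melt it all — equilibrium is at 0 °C with ice remaining.
m_melt = 9092 / L_f = 0.02722 kg.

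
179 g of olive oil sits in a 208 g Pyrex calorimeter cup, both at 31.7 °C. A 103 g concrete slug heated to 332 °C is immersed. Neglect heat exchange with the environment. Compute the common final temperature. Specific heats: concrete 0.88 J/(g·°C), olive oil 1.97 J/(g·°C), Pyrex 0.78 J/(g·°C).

Setting the total heat transfer to zero:
103×0.88×(T − 332) + 179×1.97×(T − 31.7) + 208×0.78×(T − 31.7) = 0
90.64(T − 332) + 352.63(T − 31.7) + 162.24(T − 31.7) = 0
605.51 T = 46414
T = 46414/605.51 ≈ 76.65 °C

T_f ≈ 76.7 °C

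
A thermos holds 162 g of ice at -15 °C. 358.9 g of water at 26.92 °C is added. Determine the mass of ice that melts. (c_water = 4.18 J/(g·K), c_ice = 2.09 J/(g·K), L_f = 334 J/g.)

m_melted ≈ 106 g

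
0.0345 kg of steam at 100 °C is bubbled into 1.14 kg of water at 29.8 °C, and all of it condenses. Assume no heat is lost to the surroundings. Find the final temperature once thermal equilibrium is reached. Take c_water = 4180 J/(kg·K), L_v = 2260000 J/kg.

T_f ≈ 47.7 °C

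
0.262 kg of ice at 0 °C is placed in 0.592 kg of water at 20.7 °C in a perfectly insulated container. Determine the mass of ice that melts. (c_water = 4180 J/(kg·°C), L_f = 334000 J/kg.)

m_melted ≈ 0.153 kg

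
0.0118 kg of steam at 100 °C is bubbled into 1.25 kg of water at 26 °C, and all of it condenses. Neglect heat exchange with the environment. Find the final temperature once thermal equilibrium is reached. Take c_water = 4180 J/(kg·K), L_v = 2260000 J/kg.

T_f ≈ 31.7 °C

Energy balance with sensible and latent terms:
condense steam: −0.0118·2260000 = −26668; condensed water 100 °C→T: 49.32(T − 100); original water: 5225(T − 26)
5274.3 T = 26668 + 4932.4 + 135850 = 167450
T ≈ 31.75 °C — below 100 °C, confirming all the steam condensed.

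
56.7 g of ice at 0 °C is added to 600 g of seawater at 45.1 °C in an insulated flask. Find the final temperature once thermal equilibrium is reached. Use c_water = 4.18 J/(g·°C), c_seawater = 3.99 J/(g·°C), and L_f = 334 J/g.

T_f ≈ 33.8 °C

Conservation of energy gives ΣQ = 0:
fusion: m_ice L_f = 56.7×334 = 18938
  meltwater 0→T: 56.7×4.18×T = 237.01 T
  seawater: 2394(T − 45.1)
2631 T = 107969 − 18938 = 89032
T ≈ 33.84 °C (positive, so assuming full melt was valid).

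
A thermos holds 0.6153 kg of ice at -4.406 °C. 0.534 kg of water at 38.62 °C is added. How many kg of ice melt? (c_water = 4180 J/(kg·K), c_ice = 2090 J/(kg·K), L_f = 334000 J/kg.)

m_melted ≈ 0.241 kg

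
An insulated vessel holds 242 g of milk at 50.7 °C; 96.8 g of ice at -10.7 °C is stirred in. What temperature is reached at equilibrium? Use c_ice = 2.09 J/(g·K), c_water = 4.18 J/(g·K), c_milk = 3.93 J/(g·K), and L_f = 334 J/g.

Sum of m c ΔT and latent-heat terms is zero:
warm ice to 0 °C: 96.8×2.09×(0 − (-10.7)) = 2164.7
  latent heat to melt: 96.8×334 = 32331
  meltwater 0→T: 96.8×4.18×T = 404.62 T
  milk: 951.06(T − 50.7)
1355.7 T = 48219 − 34496 = 13723
T ≈ 10.12 °C (positive, so assuming full melt was valid).

T_f ≈ 10.1 °C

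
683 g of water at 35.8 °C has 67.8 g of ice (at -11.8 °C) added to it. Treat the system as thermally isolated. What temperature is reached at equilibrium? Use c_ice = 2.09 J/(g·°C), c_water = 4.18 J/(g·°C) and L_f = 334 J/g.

T_f ≈ 24.8 °C

Sum of m c ΔT and latent-heat terms is zero:
ice -11.8→0 °C: 67.8×2.09×11.8 = 1672.1
  melt ice: 67.8×334 = 22645
  warm the meltwater: 283.4 T
  water cools: 683×4.18×(T − 35.8) = 2854.9(T − 35.8)
3138.3 T = 102207 − 24317 = 77890
T ≈ 24.82 °C (positive, so assuming full melt was valid).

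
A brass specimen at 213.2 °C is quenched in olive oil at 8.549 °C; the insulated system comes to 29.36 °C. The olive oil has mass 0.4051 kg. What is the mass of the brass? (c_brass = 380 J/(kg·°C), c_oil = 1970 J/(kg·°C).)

m ≈ 0.238 kg

|Q_brass| = |Q_oil|:
m·380·(213.2 − 29.36) = 0.4051·1970·(29.36 − 8.549)
69859 m = 16608  ⇒  m ≈ 0.2377 kg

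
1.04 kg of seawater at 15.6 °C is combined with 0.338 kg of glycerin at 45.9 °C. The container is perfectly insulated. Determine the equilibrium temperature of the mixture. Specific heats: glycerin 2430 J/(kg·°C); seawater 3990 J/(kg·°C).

|Q_glycerin| = |Q_seawater|:
0.338·2430·(45.9 − T) = 1.04·3990·(T − 15.6)
821.34(45.9 − T) = 4149.6(T − 15.6)
4970.9 T = 102433  ⇒  T ≈ 20.61 °C

T_f ≈ 20.6 °C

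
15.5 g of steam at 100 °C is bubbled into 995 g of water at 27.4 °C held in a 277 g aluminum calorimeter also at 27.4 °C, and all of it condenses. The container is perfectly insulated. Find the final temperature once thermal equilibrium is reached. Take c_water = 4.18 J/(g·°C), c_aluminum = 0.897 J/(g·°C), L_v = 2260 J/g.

Setting the total heat transfer to zero:
latent heat released on condensation: 15.5×2260 = 35030
  condensed water 100 °C→T: 64.79(T − 100)
  water warms: 995×4.18×(T − 27.4) = 4159.1(T − 27.4)
  aluminum cup: 277×0.897×(T − 27.4) = 248.47(T − 27.4)
4472.4 T = 35030 + 6479 + 120767 = 162276
T ≈ 36.28 °C — below 100 °C, confirming all the steam condensed.

T_f ≈ 36.3 °C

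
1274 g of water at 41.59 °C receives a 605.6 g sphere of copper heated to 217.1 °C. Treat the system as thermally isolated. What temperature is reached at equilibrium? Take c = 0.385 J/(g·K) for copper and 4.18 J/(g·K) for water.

T_f ≈ 49.0 °C

Heat gained plus heat lost sum to zero:
605.6*0.385*(T − 217.1) + 1274*4.18*(T − 41.59) = 0
5558.5 T = 272098
T ≈ 48.95 °C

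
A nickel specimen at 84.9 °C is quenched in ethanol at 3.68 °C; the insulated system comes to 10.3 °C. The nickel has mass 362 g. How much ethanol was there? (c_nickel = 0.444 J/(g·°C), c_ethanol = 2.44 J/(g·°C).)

m ≈ 742 g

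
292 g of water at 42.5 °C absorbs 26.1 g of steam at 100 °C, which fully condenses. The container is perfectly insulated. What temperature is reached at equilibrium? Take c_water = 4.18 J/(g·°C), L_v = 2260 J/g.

T_f ≈ 91.6 °C

Conservation of energy gives ΣQ = 0:
steam→water at 100 °C releases m L_v = 26.1×2260 = 58986; condensed water 100 °C→T: 109.1(T − 100); water warms: 292×4.18×(T − 42.5) = 1220.6(T − 42.5)
1329.7 T = 58986 + 10910 + 51874 = 121770
T ≈ 91.58 °C — below 100 °C, confirming all the steam condensed.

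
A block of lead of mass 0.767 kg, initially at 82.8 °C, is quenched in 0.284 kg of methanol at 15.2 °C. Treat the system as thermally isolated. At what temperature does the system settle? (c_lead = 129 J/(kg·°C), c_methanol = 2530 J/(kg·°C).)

Energy conservation, ΣQ = 0:
0.767*129*(T − 82.8) + 0.284*2530*(T − 15.2) = 0
98.94(T − 82.8) + 718.52(T − 15.2) = 0
817.46 T = 19114
T = 19114 / 817.46 = 23.4 °C

T_f ≈ 23.4 °C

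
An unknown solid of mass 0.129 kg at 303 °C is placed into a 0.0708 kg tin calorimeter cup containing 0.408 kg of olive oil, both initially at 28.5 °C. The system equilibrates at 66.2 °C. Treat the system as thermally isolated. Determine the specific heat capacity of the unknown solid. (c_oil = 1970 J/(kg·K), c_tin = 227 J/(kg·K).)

c ≈ 1010 J/(kg·K)

Setting the total heat transfer to zero:
0.129×c×(66.2 − 303) + 0.408×1970×(66.2 − 28.5) + 0.0708×227×(66.2 − 28.5) = 0
-30.55 c = -30908
c = -30908/-30.55 ≈ 1012 J/(kg·K)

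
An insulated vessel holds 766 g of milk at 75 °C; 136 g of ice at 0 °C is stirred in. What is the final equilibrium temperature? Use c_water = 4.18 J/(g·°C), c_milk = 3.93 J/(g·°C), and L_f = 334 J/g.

Setting the total heat transfer to zero:
latent heat to melt: 136·334 = 45424; warm the meltwater: 568.48 T; milk: 3010.4(T − 75)
3578.9 T = 225778 − 45424 = 180354
T ≈ 50.39 °C — above 0 °C, consistent with complete melting.

T_f ≈ 50.4 °C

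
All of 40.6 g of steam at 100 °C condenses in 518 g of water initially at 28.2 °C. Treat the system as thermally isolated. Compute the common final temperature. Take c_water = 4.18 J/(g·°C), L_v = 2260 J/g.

T_f ≈ 72.7 °C

Taking heat into each body as positive, Σ m c ΔT = 0:
condense steam: −40.6·2260 = −91756
  condensate cools 100→T: 40.6·4.18·(T − 100) = 169.71(T − 100)
  water warms: 518·4.18·(T − 28.2) = 2165.2(T − 28.2)
2334.9 T = 91756 + 16971 + 61060 = 169787
T ≈ 72.72 °C — below 100 °C, confirming all the steam condensed.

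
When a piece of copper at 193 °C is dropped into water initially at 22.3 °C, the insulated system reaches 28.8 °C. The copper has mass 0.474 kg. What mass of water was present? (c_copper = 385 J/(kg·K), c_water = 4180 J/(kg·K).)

Heat gained plus heat lost sum to zero:
0.474×385×(28.8 − 193) + m×4180×(28.8 − 22.3) = 0
27170 m = 29965
m = 29965/27170 ≈ 1.103 kg

m ≈ 1.1 kg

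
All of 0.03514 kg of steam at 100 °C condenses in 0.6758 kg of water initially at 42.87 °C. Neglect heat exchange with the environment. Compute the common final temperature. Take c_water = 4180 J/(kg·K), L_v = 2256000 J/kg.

Let T be the final temperature. ΣQ_i = 0:
latent heat released on condensation: 0.03514·2256000 = 79276; condensed water 100 °C→T: 146.89(T − 100); original water: 2824.8(T − 42.87)
2971.7 T = 79276 + 14689 + 121101 = 215065
T ≈ 72.37 °C, under the boiling point, so the assumption holds.

T_f ≈ 72.4 °C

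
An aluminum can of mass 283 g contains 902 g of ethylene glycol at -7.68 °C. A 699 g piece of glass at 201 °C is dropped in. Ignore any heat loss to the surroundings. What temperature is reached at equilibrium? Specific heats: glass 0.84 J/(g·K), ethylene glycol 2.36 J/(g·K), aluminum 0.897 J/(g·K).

Let T be the final temperature. ΣQ_i = 0:
699·0.84·(T − 201) + 902·2.36·(T − (-7.68)) + 283·0.897·(T − (-7.68)) = 0
587.16(T − 201) + 2128.7(T − (-7.68)) + 253.85(T − (-7.68)) = 0
(587.16 + 2128.7 + 253.85) T = 587.16·201 + 2128.7·(-7.68) + 253.85·(-7.68)
T ≈ 33.58 °C

T_f ≈ 33.6 °C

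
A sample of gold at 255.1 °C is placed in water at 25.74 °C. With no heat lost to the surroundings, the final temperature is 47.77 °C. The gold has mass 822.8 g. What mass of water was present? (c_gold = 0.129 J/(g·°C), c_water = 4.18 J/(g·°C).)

Heat lost by the gold = heat gained by the water:
822.8·0.129·(255.1 − 47.77) = m·4.18·(47.77 − 25.74)
92.09 m = 22006  ⇒  m ≈ 239 g

m ≈ 239 g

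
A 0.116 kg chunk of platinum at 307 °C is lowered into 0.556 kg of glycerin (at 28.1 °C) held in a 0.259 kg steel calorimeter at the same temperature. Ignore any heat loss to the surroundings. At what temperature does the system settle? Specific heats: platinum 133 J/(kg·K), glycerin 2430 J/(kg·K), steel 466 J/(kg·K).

T_f is the heat-capacity-weighted average of the initial temperatures:
T_f = (15.43×307 + 1351.1×28.1 + 120.69×28.1) / (15.43 + 1351.1 + 120.69)
    = 46093 / 1487.2 ≈ 30.99 °C

T_f ≈ 31.0 °C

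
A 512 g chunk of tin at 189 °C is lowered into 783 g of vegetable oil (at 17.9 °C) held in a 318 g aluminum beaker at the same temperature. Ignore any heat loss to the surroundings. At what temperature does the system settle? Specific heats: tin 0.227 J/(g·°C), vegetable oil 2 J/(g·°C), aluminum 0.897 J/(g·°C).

T_f is the heat-capacity-weighted average of the initial temperatures:
T_f = (116.22×189 + 1566×17.9 + 285.25×17.9) / (116.22 + 1566 + 285.25)
    = 55104 / 1967.5 ≈ 28.01 °C

T_f ≈ 28.0 °C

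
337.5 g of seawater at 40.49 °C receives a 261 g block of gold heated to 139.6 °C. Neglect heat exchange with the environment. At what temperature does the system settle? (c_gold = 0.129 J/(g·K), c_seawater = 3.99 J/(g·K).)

T_f ≈ 42.9 °C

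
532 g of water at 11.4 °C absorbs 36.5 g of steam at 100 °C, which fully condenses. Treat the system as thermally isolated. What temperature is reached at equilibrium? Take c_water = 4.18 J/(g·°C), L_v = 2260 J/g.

Conservation of energy gives ΣQ = 0:
steam→water at 100 °C releases m L_v = 36.5·2260 = 82490; condensed water 100 °C→T: 152.57(T − 100); original water: 2223.8(T − 11.4)
2376.3 T = 82490 + 15257 + 25351 = 123098
T ≈ 51.80 °C (< 100 °C, so full condensation is consistent).

T_f ≈ 51.8 °C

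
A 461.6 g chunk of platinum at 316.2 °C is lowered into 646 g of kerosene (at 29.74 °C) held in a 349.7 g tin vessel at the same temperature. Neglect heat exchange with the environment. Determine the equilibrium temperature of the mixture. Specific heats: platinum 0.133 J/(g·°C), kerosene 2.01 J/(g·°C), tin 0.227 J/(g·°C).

T_f ≈ 42.0 °C

Taking heat into each body as positive, Σ m c ΔT = 0:
461.6·0.133·(T − 316.2) + 646·2.01·(T − 29.74) + 349.7·0.227·(T − 29.74) = 0
61.39(T − 316.2) + 1298.5(T − 29.74) + 79.38(T − 29.74) = 0
1439.2 T = 60389
T = 60389 / 1439.2 = 42 °C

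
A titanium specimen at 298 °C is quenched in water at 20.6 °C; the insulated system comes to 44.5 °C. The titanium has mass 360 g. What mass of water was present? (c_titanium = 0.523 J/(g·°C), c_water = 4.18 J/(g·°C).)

m ≈ 478 g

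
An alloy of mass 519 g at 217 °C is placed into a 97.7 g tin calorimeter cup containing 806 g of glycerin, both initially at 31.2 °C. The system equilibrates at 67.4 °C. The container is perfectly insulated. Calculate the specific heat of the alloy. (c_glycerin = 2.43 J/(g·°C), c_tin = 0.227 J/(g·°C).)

c ≈ 0.924 J/(g·°C)

Net heat exchanged in the isolated system is zero:
519·c·(67.4 − 217) + 806·2.43·(67.4 − 31.2) + 97.7·0.227·(67.4 − 31.2) = 0
-77642 c = -71703
c = -71703/-77642 ≈ 0.9235 J/(g·°C)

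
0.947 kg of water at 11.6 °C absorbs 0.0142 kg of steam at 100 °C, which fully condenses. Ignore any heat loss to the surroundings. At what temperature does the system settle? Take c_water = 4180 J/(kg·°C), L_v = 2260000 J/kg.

Let T be the final temperature. ΣQ_i = 0:
condense steam: −0.0142·2260000 = −32092
  condensate cools 100→T: 0.0142·4180·(T − 100) = 59.36(T − 100)
  original water: 3958.5(T − 11.6)
4017.8 T = 32092 + 5935.6 + 45918 = 83946
T ≈ 20.89 °C, under the boiling point, so the assumption holds.

T_f ≈ 20.9 °C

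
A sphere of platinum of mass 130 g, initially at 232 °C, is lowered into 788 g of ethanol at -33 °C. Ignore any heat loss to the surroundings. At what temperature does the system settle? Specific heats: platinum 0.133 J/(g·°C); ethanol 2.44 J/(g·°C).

T_f ≈ -30.6 °C

Heat gained plus heat lost sum to zero:
130*0.133*(T − 232) + 788*2.44*(T − (-33)) = 0
(17.29 + 1922.7) T = 17.29*232 + 1922.7*(-33)
T ≈ -30.64 °C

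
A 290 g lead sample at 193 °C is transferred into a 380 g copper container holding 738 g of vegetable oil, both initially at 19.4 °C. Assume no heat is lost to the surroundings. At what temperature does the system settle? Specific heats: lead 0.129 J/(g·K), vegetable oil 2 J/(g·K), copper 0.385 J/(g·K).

Setting the total heat transfer to zero:
290·0.129·(T − 193) + 738·2·(T − 19.4) + 380·0.385·(T − 19.4) = 0
(37.41 + 1476 + 146.3) T = 37.41·193 + 1476·19.4 + 146.3·19.4
T = 38693 / 1659.7 = 23.3 °C

T_f ≈ 23.3 °C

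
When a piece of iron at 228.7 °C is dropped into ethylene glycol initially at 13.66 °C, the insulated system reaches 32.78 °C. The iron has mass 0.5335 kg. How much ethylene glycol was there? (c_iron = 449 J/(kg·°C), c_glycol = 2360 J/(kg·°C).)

m ≈ 1.04 kg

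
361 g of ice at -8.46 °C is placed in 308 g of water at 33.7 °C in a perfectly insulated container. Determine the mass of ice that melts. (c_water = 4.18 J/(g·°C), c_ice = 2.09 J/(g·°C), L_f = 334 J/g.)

m_melted ≈ 111 g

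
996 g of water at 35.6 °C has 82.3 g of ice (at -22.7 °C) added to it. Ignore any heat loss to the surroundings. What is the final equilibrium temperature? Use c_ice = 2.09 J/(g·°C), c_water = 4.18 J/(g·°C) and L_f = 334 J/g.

Setting the total heat transfer to zero:
ice -22.7→0 °C: 82.3·2.09·22.7 = 3904.6
  fusion: m_ice L_f = 82.3·334 = 27488
  meltwater 0→T: 82.3·4.18·T = 344.01 T
  water: 4163.3(T − 35.6)
4507.3 T = 148213 − 31393 = 116820
T ≈ 25.92 °C. Since T > 0 °C, the all-ice-melts assumption holds.

T_f ≈ 25.9 °C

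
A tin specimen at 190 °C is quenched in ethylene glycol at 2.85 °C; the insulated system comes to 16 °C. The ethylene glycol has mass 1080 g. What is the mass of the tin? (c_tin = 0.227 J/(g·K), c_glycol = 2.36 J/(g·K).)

m ≈ 849 g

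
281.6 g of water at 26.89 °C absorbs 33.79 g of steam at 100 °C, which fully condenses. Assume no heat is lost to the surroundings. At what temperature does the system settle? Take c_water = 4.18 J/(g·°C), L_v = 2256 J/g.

Let T be the final temperature. ΣQ_i = 0:
steam→water at 100 °C releases m L_v = 33.79×2256 = 76230; condensate cools 100→T: 33.79×4.18×(T − 100) = 141.24(T − 100); original water: 1177.1(T − 26.89)
1318.3 T = 76230 + 14124 + 31652 = 122006
T ≈ 92.55 °C, under the boiling point, so the assumption holds.

T_f ≈ 92.5 °C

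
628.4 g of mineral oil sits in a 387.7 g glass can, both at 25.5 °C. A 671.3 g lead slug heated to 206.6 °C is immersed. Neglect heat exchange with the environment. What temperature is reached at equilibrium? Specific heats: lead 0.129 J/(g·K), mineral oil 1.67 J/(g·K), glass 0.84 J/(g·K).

Taking heat into each body as positive, Σ m c ΔT = 0:
671.3×0.129×(T − 206.6) + 628.4×1.67×(T − 25.5) + 387.7×0.84×(T − 25.5) = 0
86.6(T − 206.6) + 1049.4(T − 25.5) + 325.67(T − 25.5) = 0
(86.6 + 1049.4 + 325.67) T = 86.6×206.6 + 1049.4×25.5 + 325.67×25.5
T = 52956 / 1461.7 = 36.2 °C

T_f ≈ 36.2 °C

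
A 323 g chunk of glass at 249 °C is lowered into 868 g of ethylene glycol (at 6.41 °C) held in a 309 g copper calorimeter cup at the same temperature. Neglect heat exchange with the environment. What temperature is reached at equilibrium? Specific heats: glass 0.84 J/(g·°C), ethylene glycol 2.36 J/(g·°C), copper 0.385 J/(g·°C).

T_f ≈ 33.4 °C

With ΣQ=0 the equilibrium temperature is the m·c-weighted mean:
T_f = (271.32*249 + 2048.5*6.41 + 118.97*6.41) / (271.32 + 2048.5 + 118.97)
    = 81452 / 2438.8 ≈ 33.40 °C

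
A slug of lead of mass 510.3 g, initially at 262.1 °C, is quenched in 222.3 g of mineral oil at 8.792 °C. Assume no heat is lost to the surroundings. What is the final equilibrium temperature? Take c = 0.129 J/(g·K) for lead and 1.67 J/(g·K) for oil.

T_f ≈ 46.9 °C

Energy conservation, ΣQ = 0:
510.3·0.129·(T − 262.1) + 222.3·1.67·(T − 8.792) = 0
65.83(T − 262.1) + 371.24(T − 8.792) = 0
437.07 T = 20518
T ≈ 46.94 °C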